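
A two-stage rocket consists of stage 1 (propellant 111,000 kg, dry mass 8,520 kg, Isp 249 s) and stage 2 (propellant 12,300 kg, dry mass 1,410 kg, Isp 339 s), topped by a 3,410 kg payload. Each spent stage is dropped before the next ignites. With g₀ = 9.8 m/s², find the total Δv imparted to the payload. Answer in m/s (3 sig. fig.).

Δv ≈ 8290 m/s

Ignition mass of stage 1 = 111,000+8,520 + 12,300+1,410 + 3,410 = 136,640 kg.
Stage 1: m₀ = 136,640 kg, m_f = 136,640 − 111,000 = 25,640 kg; Δv = 249×9.8×ln(5.329) = 2440.2×1.6732 ≈ 4083 m/s.
Stage 2: m₀ = 17,120 kg, m_f = 17,120 − 12,300 = 4,820 kg; Δv = 339×9.8×ln(3.552) = 3322.2×1.2675 ≈ 4211 m/s.
Total Δv = 4083 + 4211 = 8294 m/s.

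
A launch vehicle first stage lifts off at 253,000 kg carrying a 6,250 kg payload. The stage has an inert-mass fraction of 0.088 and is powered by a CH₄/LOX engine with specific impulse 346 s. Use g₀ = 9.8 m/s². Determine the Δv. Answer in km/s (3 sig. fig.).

Stage wet mass = m₀ − payload = 253,000 − 6,250 = 246,750 kg.
Stage dry mass = ε × stage wet mass = 0.088 × 246,750 = 21,714 kg.
Burnout mass m_f = stage dry + payload = 21,714 + 6,250 = 27,964 kg.
v_e = Isp · g₀ = 346 × 9.8 = 3390.8 m/s.
Rocket equation: Δv = v_e · ln(253,000/27,964) = 3390.8 × ln(9.047) = 3390.8 × 2.2025 ≈ 7468 m/s.

Δv ≈ 7.47 km/s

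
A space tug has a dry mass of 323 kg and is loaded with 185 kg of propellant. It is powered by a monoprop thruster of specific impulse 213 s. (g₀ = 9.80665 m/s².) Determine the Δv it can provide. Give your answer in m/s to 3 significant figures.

v_e = Isp · g₀ = 213 × 9.80665 = 2088.8 m/s.
m₀ = m_dry + m_prop = 323 + 185 = 508 kg.
Rocket equation: Δv = v_e · ln(m₀/m_f) = 2088.8 × ln(1.573) = 2088.8 × 0.4528 ≈ 945.9 m/s.

Δv ≈ 946 m/s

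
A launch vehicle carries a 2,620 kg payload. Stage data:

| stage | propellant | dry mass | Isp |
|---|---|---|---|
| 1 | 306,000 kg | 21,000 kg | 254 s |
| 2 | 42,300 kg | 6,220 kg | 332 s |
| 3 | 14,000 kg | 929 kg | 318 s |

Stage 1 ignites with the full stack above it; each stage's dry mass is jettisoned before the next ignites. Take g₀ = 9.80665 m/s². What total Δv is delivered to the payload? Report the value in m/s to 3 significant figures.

Δv ≈ 12100 m/s

Ignition mass of stage 1 = 306,000+21,000 + 42,300+6,220 + 14,000+929 + 2,620 = 393,069 kg.
Stage 1: m₀ = 393,069 kg, m_f = 393,069 − 306,000 = 87,069 kg; Δv = 254×9.80665×ln(4.514) = 2490.9×1.5073 ≈ 3754 m/s.
Stage 2: m₀ = 66,069 kg, m_f = 66,069 − 42,300 = 23,769 kg; Δv = 332×9.80665×ln(2.78) = 3255.8×1.0223 ≈ 3328 m/s.
Stage 3: m₀ = 17,549 kg, m_f = 17,549 − 14,000 = 3,549 kg; Δv = 318×9.80665×ln(4.945) = 3118.5×1.5983 ≈ 4984 m/s.
Total Δv = 3754 + 3328 + 4984 = 12066 m/s.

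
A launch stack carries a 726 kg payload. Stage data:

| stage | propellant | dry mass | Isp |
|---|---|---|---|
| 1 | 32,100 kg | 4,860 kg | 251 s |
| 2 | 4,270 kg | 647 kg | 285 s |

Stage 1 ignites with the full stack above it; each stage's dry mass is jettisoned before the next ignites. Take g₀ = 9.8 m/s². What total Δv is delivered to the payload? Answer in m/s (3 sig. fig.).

Δv ≈ 7390 m/s

Ignition mass of stage 1 = 32,100+4,860 + 4,270+647 + 726 = 42,603 kg.
Stage 1: m₀ = 42,603 kg, m_f = 42,603 − 32,100 = 10,503 kg; Δv = 251×9.8×ln(4.056) = 2459.8×1.4003 ≈ 3444 m/s.
Stage 2: m₀ = 5,643 kg, m_f = 5,643 − 4,270 = 1,373 kg; Δv = 285×9.8×ln(4.11) = 2793.0×1.4134 ≈ 3948 m/s.
Total Δv = 3444 + 3948 = 7392 m/s.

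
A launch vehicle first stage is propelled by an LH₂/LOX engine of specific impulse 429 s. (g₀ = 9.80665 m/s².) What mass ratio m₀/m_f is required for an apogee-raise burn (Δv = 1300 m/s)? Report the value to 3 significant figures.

v_e = Isp · g₀ = 429 × 9.80665 = 4207.1 m/s.
Rocket equation: m₀/m_f = exp(Δv / v_e) = exp(1300 / 4207.1) = exp(0.3090) = 1.3621.

mass ratio ≈ 1.36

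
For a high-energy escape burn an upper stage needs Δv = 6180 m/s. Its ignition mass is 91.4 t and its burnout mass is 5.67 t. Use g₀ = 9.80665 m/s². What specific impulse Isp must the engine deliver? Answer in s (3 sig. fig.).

Isp ≈ 227 s

ln(m₀/m_f) = ln(91400/5670) = ln(16.12) = 2.7801.
Rocket equation: v_e = Δv / ln(m₀/m_f) = 6180 / 2.7801 = 2223.0 m/s.
Isp = v_e / g₀ = 2223.0 / 9.80665 = 226.7 s.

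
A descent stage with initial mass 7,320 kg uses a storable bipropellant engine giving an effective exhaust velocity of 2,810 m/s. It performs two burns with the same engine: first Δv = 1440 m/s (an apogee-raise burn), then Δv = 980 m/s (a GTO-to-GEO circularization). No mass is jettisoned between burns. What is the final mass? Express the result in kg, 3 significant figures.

final mass ≈ 3090 kg

After the first burn: m = 7320 × exp(−1440/2810.0) = 7320 × 0.59902 = 4,384.83 kg.
After the second burn: m = 4,384.83 × exp(−980/2810.0) = 4,384.83 × 0.70557 = 3,093.8 kg.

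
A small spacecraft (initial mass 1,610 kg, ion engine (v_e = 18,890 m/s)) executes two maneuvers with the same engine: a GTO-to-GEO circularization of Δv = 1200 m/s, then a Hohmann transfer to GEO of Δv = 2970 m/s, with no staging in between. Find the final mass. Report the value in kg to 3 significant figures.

After the first burn: m = 1610 × exp(−1200/18890.0) = 1610 × 0.93845 = 1,510.9 kg.
After the second burn: m = 1,510.9 × exp(−2970/18890.0) = 1,510.9 × 0.85451 = 1,291.08 kg.

final mass ≈ 1290 kg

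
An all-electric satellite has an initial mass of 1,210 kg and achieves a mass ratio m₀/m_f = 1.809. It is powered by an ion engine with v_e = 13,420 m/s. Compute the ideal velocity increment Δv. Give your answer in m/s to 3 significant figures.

Δv ≈ 7960 m/s

Δv = v_e · ln(1.809) = 13420.0 × 0.5928 ≈ 7955.0 m/s.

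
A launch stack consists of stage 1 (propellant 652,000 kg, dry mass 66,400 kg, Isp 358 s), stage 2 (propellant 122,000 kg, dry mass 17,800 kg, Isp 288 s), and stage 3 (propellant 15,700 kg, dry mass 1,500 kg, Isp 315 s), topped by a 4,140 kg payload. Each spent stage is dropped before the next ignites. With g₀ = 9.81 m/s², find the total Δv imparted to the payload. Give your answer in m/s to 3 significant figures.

Ignition mass of stage 1 = 652,000+66,400 + 122,000+17,800 + 15,700+1,500 + 4,140 = 879,540 kg.
Stage 1: m₀ = 879,540 kg, m_f = 879,540 − 652,000 = 227,540 kg; Δv = 358×9.81×ln(3.865) = 3512.0×1.3521 ≈ 4748 m/s.
Stage 2: m₀ = 161,140 kg, m_f = 161,140 − 122,000 = 39,140 kg; Δv = 288×9.81×ln(4.117) = 2825.3×1.4151 ≈ 3998 m/s.
Stage 3: m₀ = 21,340 kg, m_f = 21,340 − 15,700 = 5,640 kg; Δv = 315×9.81×ln(3.784) = 3090.2×1.3307 ≈ 4112 m/s.
Total Δv = 4748 + 3998 + 4112 = 12858 m/s.

Δv ≈ 12900 m/s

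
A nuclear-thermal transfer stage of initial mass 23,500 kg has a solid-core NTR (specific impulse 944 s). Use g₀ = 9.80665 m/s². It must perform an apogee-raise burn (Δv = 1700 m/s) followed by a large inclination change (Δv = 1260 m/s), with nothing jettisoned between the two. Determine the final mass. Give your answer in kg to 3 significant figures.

final mass ≈ 17100 kg

v_e = Isp · g₀ = 944 × 9.80665 = 9257.5 m/s.
After the first burn: m = 23500 × exp(−1700/9257.5) = 23500 × 0.83224 = 19,557.6 kg.
After the second burn: m = 19,557.6 × exp(−1260/9257.5) = 19,557.6 × 0.87275 = 17,068.9 kg.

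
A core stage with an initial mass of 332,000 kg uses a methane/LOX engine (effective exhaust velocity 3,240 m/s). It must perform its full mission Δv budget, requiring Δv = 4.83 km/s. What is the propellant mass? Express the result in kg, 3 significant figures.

Using Δv = v_e ln(m₀/m_f): m₀/m_f = exp(Δv / v_e) = exp(4830 / 3240.0) = exp(1.4907) = 4.4404.
m_f = 332,000 / 4.4404 = 74,768 kg, so propellant = m₀ − m_f = 332,000 − 74,768 = 257,232 kg.

propellant mass ≈ 257000 kg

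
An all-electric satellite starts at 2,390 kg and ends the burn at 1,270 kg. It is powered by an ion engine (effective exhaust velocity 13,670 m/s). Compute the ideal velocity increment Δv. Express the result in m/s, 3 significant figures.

By the Tsiolkovsky rocket equation, Δv = v_e · ln(m₀/m_f) = 13670.0 × ln(1.882) = 13670.0 × 0.6323 ≈ 8643.2 m/s.

Δv ≈ 8640 m/s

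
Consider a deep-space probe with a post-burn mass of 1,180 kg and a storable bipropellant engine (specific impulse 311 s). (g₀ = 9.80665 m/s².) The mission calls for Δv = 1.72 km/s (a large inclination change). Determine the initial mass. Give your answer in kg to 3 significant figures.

v_e = Isp · g₀ = 311 × 9.80665 = 3049.9 m/s.
m₀/m_f = exp(Δv / v_e) = exp(1720 / 3049.9) = exp(0.5640) = 1.7576.
m₀ = m_f × 1.7576 = 1,180 × 1.7576 = 2,073.97 kg.

initial mass ≈ 2070 kg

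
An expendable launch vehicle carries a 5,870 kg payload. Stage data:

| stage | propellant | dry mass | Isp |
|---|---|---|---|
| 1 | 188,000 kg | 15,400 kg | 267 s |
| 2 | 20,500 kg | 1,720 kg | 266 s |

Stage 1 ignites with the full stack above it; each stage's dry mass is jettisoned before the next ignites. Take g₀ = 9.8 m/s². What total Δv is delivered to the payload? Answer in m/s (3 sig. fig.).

Ignition mass of stage 1 = 188,000+15,400 + 20,500+1,720 + 5,870 = 231,490 kg.
Stage 1: m₀ = 231,490 kg, m_f = 231,490 − 188,000 = 43,490 kg; Δv = 267×9.8×ln(5.323) = 2616.6×1.6720 ≈ 4375 m/s.
Stage 2: m₀ = 28,090 kg, m_f = 28,090 − 20,500 = 7,590 kg; Δv = 266×9.8×ln(3.701) = 2606.8×1.3086 ≈ 3411 m/s.
Total Δv = 4375 + 3411 = 7786 m/s.

Δv ≈ 7790 m/s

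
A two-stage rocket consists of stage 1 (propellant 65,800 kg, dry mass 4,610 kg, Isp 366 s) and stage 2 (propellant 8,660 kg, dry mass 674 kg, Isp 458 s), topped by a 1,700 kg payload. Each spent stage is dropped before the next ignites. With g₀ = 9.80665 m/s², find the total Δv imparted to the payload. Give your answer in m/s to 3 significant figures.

Ignition mass of stage 1 = 65,800+4,610 + 8,660+674 + 1,700 = 81,444 kg.
Stage 1: m₀ = 81,444 kg, m_f = 81,444 − 65,800 = 15,644 kg; Δv = 366×9.80665×ln(5.206) = 3589.2×1.6498 ≈ 5922 m/s.
Stage 2: m₀ = 11,034 kg, m_f = 11,034 − 8,660 = 2,374 kg; Δv = 458×9.80665×ln(4.648) = 4491.4×1.5364 ≈ 6901 m/s.
Total Δv = 5922 + 6901 = 12823 m/s.

Δv ≈ 12800 m/s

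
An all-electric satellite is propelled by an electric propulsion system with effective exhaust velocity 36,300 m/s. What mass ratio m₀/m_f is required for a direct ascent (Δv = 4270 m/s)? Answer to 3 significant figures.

Using Δv = v_e ln(m₀/m_f): m₀/m_f = exp(Δv / v_e) = exp(4270 / 36300.0) = exp(0.1176) = 1.1248.

mass ratio ≈ 1.12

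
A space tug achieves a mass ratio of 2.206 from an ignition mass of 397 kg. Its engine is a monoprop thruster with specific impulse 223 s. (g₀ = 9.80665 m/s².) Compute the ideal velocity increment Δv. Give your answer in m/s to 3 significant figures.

Δv ≈ 1730 m/s

v_e = Isp · g₀ = 223 × 9.80665 = 2186.9 m/s.
By the Tsiolkovsky rocket equation, Δv = v_e · ln(2.206) = 2186.9 × 0.7912 ≈ 1730.2 m/s.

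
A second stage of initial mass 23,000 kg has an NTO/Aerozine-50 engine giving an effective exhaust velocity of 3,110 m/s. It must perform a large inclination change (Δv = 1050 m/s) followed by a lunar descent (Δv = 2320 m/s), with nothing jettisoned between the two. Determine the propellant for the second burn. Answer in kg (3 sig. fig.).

propellant for the second burn ≈ 8630 kg

After the first burn: m = 23000 × exp(−1050/3110.0) = 23000 × 0.71347 = 16,409.8 kg.
After the second burn: m = 16,409.8 × exp(−2320/3110.0) = 16,409.8 × 0.47427 = 7,782.68 kg.
Second-burn propellant = 16,409.8 − 7,782.68 = 8,627.12 kg.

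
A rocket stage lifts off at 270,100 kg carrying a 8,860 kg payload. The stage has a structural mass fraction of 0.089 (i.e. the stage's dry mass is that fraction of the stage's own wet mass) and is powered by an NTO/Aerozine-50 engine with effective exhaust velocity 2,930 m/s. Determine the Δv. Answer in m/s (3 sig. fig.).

Stage wet mass = m₀ − payload = 270,100 − 8,860 = 261,240 kg.
Stage dry mass = ε × stage wet mass = 0.089 × 261,240 = 23,250.4 kg.
Burnout mass m_f = stage dry + payload = 23,250.4 + 8,860 = 32,110.4 kg.
From the ideal rocket equation, Δv = v_e · ln(270,100/32,110.4) = 2930.0 × ln(8.412) = 2930.0 × 2.1296 ≈ 6240 m/s.

Δv ≈ 6240 m/s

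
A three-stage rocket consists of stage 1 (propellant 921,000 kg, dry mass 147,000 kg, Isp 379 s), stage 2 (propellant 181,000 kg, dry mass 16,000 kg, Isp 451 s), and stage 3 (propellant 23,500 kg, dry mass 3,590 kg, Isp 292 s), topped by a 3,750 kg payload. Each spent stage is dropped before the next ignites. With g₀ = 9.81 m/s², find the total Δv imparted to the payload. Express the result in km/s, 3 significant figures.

Ignition mass of stage 1 = 921,000+147,000 + 181,000+16,000 + 23,500+3,590 + 3,750 = 1,295,840 kg.
Stage 1: m₀ = 1,295,840 kg, m_f = 1,295,840 − 921,000 = 374,840 kg; Δv = 379×9.81×ln(3.457) = 3718.0×1.2404 ≈ 4612 m/s.
Stage 2: m₀ = 227,840 kg, m_f = 227,840 − 181,000 = 46,840 kg; Δv = 451×9.81×ln(4.864) = 4424.3×1.5819 ≈ 6999 m/s.
Stage 3: m₀ = 30,840 kg, m_f = 30,840 − 23,500 = 7,340 kg; Δv = 292×9.81×ln(4.202) = 2864.5×1.4355 ≈ 4112 m/s.
Total Δv = 4612 + 6999 + 4112 = 15723 m/s.

Δv ≈ 15.7 km/s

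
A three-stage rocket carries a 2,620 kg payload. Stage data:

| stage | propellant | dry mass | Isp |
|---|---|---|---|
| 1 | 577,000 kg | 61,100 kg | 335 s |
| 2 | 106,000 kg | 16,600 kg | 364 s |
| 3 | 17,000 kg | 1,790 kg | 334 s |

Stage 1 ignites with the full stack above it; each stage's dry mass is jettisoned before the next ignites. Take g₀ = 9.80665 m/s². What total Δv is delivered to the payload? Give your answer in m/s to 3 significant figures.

Ignition mass of stage 1 = 577,000+61,100 + 106,000+16,600 + 17,000+1,790 + 2,620 = 782,110 kg.
Stage 1: m₀ = 782,110 kg, m_f = 782,110 − 577,000 = 205,110 kg; Δv = 335×9.80665×ln(3.813) = 3285.2×1.3384 ≈ 4397 m/s.
Stage 2: m₀ = 144,010 kg, m_f = 144,010 − 106,000 = 38,010 kg; Δv = 364×9.80665×ln(3.789) = 3569.6×1.3320 ≈ 4755 m/s.
Stage 3: m₀ = 21,410 kg, m_f = 21,410 − 17,000 = 4,410 kg; Δv = 334×9.80665×ln(4.855) = 3275.4×1.5800 ≈ 5175 m/s.
Total Δv = 4397 + 4755 + 5175 = 14327 m/s.

Δv ≈ 14300 m/s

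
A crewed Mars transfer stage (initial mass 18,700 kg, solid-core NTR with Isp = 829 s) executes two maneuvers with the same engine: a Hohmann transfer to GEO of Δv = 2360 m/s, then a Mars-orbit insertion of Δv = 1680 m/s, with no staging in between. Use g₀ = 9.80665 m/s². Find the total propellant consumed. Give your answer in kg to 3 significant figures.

v_e = Isp · g₀ = 829 × 9.80665 = 8129.7 m/s.
After the first burn: m = 18700 × exp(−2360/8129.7) = 18700 × 0.74804 = 13,988.3 kg.
After the second burn: m = 13,988.3 × exp(−1680/8129.7) = 13,988.3 × 0.81330 = 11,376.7 kg.
Total propellant = m₀ − m_final = 18700 − 11,376.7 = 7,323.3 kg.

total propellant consumed ≈ 7320 kg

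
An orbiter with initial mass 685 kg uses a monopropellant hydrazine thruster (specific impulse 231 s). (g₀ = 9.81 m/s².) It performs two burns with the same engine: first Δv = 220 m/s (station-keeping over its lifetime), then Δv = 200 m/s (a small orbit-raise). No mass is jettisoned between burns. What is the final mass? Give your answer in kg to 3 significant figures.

final mass ≈ 569 kg

v_e = Isp · g₀ = 231 × 9.81 = 2266.1 m/s.
After the first burn: m = 685 × exp(−220/2266.1) = 685 × 0.90748 = 621.624 kg.
After the second burn: m = 621.624 × exp(−200/2266.1) = 621.624 × 0.91553 = 569.115 kg.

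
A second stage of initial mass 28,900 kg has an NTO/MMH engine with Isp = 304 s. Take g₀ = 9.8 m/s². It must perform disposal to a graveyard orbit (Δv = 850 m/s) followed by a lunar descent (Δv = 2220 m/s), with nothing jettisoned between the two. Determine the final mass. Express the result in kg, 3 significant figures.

final mass ≈ 10300 kg

v_e = Isp · g₀ = 304 × 9.8 = 2979.2 m/s.
After the first burn: m = 28900 × exp(−850/2979.2) = 28900 × 0.75178 = 21,726.4 kg.
After the second burn: m = 21,726.4 × exp(−2220/2979.2) = 21,726.4 × 0.47466 = 10,312.7 kg.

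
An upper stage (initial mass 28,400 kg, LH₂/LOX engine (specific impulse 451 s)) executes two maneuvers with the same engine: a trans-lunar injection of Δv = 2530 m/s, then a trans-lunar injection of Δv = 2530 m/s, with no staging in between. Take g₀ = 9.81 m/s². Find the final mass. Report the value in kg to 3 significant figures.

final mass ≈ 9050 kg

v_e = Isp · g₀ = 451 × 9.81 = 4424.3 m/s.
After the first burn: m = 28400 × exp(−2530/4424.3) = 28400 × 0.56449 = 16,031.5 kg.
After the second burn: m = 16,031.5 × exp(−2530/4424.3) = 16,031.5 × 0.56449 = 9,049.62 kg.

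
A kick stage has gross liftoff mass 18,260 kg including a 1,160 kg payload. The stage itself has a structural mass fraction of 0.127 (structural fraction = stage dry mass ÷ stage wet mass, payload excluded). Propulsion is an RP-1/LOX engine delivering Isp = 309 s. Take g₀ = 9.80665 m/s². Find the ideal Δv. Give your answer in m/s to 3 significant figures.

Δv ≈ 5160 m/s

Stage wet mass = m₀ − payload = 18,260 − 1,160 = 17,100 kg.
Stage dry mass = ε × stage wet mass = 0.127 × 17,100 = 2,171.7 kg.
Burnout mass m_f = stage dry + payload = 2,171.7 + 1,160 = 3,331.7 kg.
v_e = Isp · g₀ = 309 × 9.80665 = 3030.3 m/s.
Using Δv = v_e ln(m₀/m_f): Δv = v_e · ln(18,260/3,331.7) = 3030.3 × ln(5.481) = 3030.3 × 1.7012 ≈ 5155 m/s.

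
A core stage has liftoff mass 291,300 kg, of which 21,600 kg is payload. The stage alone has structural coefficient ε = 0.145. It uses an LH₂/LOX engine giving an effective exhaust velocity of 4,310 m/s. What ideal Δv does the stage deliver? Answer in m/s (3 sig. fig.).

Stage wet mass = m₀ − payload = 291,300 − 21,600 = 269,700 kg.
Stage dry mass = ε × stage wet mass = 0.145 × 269,700 = 39,106.5 kg.
Burnout mass m_f = stage dry + payload = 39,106.5 + 21,600 = 60,706.5 kg.
Δv = v_e · ln(291,300/60,706.5) = 4310.0 × ln(4.798) = 4310.0 × 1.5683 ≈ 6759 m/s.

Δv ≈ 6760 m/s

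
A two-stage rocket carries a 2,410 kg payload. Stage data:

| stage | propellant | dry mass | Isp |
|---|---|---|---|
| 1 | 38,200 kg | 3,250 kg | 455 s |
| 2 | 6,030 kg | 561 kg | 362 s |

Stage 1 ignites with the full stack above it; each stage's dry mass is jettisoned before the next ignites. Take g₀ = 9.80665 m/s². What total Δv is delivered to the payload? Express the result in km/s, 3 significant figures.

Δv ≈ 10.3 km/s

Ignition mass of stage 1 = 38,200+3,250 + 6,030+561 + 2,410 = 50,451 kg.
Stage 1: m₀ = 50,451 kg, m_f = 50,451 − 38,200 = 12,251 kg; Δv = 455×9.80665×ln(4.118) = 4462.0×1.4154 ≈ 6316 m/s.
Stage 2: m₀ = 9,001 kg, m_f = 9,001 − 6,030 = 2,971 kg; Δv = 362×9.80665×ln(3.03) = 3550.0×1.1084 ≈ 3935 m/s.
Total Δv = 6316 + 3935 = 10251 m/s.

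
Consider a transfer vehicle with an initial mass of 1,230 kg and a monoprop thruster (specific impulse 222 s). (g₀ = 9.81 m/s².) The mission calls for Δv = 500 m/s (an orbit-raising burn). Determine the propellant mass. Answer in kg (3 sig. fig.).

propellant mass ≈ 252 kg

v_e = Isp · g₀ = 222 × 9.81 = 2177.8 m/s.
m₀/m_f = exp(Δv / v_e) = exp(500 / 2177.8) = exp(0.2296) = 1.2581.
m_f = 1,230 / 1.2581 = 977.665 kg, so propellant = m₀ − m_f = 1,230 − 977.665 = 252.335 kg.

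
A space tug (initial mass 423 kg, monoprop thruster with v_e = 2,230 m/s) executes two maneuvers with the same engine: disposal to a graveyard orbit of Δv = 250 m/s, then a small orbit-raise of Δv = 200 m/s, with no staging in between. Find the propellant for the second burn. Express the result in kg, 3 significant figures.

After the first burn: m = 423 × exp(−250/2230.0) = 423 × 0.89395 = 378.141 kg.
After the second burn: m = 378.141 × exp(−200/2230.0) = 378.141 × 0.91422 = 345.704 kg.
Second-burn propellant = 378.141 − 345.704 = 32.437 kg.

propellant for the second burn ≈ 32.4 kg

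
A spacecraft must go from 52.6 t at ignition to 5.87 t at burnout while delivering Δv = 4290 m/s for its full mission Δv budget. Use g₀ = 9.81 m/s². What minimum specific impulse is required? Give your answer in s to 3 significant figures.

Isp ≈ 199 s

ln(m₀/m_f) = ln(52600/5870) = ln(8.961) = 2.1929.
v_e = Δv / ln(m₀/m_f) = 4290 / 2.1929 = 1956.3 m/s.
Isp = v_e / g₀ = 1956.3 / 9.81 = 199.4 s.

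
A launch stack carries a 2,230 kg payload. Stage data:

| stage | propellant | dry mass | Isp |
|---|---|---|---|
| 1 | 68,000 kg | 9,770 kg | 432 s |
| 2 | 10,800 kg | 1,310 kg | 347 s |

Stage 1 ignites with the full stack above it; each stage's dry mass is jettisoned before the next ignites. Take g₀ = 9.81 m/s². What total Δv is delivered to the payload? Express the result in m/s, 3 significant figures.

Δv ≈ 10400 m/s

Ignition mass of stage 1 = 68,000+9,770 + 10,800+1,310 + 2,230 = 92,110 kg.
Stage 1: m₀ = 92,110 kg, m_f = 92,110 − 68,000 = 24,110 kg; Δv = 432×9.81×ln(3.82) = 4237.9×1.3404 ≈ 5680 m/s.
Stage 2: m₀ = 14,340 kg, m_f = 14,340 − 10,800 = 3,540 kg; Δv = 347×9.81×ln(4.051) = 3404.1×1.3989 ≈ 4762 m/s.
Total Δv = 5680 + 4762 = 10442 m/s.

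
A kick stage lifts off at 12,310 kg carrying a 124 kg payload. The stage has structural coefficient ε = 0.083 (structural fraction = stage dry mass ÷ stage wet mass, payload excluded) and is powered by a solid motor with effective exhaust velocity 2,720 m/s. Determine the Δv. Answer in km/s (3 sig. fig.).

Stage wet mass = m₀ − payload = 12,310 − 124 = 12,186 kg.
Stage dry mass = ε × stage wet mass = 0.083 × 12,186 = 1,011.44 kg.
Burnout mass m_f = stage dry + payload = 1,011.44 + 124 = 1,135.44 kg.
By the Tsiolkovsky rocket equation, Δv = v_e · ln(12,310/1,135.44) = 2720.0 × ln(10.84) = 2720.0 × 2.3834 ≈ 6483 m/s.

Δv ≈ 6.48 km/s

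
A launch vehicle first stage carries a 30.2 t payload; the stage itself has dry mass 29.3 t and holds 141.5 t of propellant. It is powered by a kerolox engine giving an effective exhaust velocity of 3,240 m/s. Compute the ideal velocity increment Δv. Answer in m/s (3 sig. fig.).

m₀ = payload + dry + propellant = 30.2 + 29.3 + 141.5 = 201 t.
m_f = payload + dry = 30.2 + 29.3 = 59.5 t.
By the Tsiolkovsky rocket equation, Δv = v_e · ln(m₀/m_f) = 3240.0 × ln(3.378) = 3240.0 × 1.2173 ≈ 3944.1 m/s.

Δv ≈ 3940 m/s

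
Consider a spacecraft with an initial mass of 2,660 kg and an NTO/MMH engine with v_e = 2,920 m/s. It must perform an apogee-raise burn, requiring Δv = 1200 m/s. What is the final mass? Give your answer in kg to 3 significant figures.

final mass ≈ 1760 kg

Rocket equation: m₀/m_f = exp(Δv / v_e) = exp(1200 / 2920.0) = exp(0.4110) = 1.5083.
m_f = m₀ / 1.5083 = 2,660 / 1.5083 = 1,763.57 kg.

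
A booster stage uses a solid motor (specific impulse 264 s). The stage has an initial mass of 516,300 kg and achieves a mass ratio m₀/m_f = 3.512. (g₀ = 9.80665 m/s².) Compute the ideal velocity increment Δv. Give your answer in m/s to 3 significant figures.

Δv ≈ 3250 m/s

v_e = Isp · g₀ = 264 × 9.80665 = 2589.0 m/s.
Using Δv = v_e ln(m₀/m_f): Δv = v_e · ln(3.512) = 2589.0 × 1.2562 ≈ 3252.2 m/s.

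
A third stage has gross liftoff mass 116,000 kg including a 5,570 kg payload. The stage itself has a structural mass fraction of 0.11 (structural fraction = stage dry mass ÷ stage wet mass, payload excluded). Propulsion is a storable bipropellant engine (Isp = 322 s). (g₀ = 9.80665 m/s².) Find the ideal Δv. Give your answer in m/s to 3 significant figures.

Stage wet mass = m₀ − payload = 116,000 − 5,570 = 110,430 kg.
Stage dry mass = ε × stage wet mass = 0.11 × 110,430 = 12,147.3 kg.
Burnout mass m_f = stage dry + payload = 12,147.3 + 5,570 = 17,717.3 kg.
v_e = Isp · g₀ = 322 × 9.80665 = 3157.7 m/s.
Using Δv = v_e ln(m₀/m_f): Δv = v_e · ln(116,000/17,717.3) = 3157.7 × ln(6.547) = 3157.7 × 1.8790 ≈ 5934 m/s.

Δv ≈ 5930 m/s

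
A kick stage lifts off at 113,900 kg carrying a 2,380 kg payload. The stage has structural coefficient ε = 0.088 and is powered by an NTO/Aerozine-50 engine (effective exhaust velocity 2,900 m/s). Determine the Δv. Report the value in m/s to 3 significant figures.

Δv ≈ 6480 m/s

Stage wet mass = m₀ − payload = 113,900 − 2,380 = 111,520 kg.
Stage dry mass = ε × stage wet mass = 0.088 × 111,520 = 9,813.76 kg.
Burnout mass m_f = stage dry + payload = 9,813.76 + 2,380 = 12,193.76 kg.
Using Δv = v_e ln(m₀/m_f): Δv = v_e · ln(113,900/12,193.76) = 2900.0 × ln(9.341) = 2900.0 × 2.2344 ≈ 6480 m/s.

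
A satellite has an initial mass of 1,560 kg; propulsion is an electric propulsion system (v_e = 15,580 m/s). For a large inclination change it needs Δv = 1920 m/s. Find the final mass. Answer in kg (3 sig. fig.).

Rocket equation: m₀/m_f = exp(Δv / v_e) = exp(1920 / 15580.0) = exp(0.1232) = 1.1312.
m_f = m₀ / 1.1312 = 1,560 / 1.1312 = 1,379.07 kg.

final mass ≈ 1380 kg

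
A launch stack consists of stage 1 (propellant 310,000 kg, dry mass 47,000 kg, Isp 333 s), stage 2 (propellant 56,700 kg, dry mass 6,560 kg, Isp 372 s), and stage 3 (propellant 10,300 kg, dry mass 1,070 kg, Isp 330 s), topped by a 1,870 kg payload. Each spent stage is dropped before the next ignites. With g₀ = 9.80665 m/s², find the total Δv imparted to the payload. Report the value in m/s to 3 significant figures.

Ignition mass of stage 1 = 310,000+47,000 + 56,700+6,560 + 10,300+1,070 + 1,870 = 433,500 kg.
Stage 1: m₀ = 433,500 kg, m_f = 433,500 − 310,000 = 123,500 kg; Δv = 333×9.80665×ln(3.51) = 3265.6×1.2557 ≈ 4100 m/s.
Stage 2: m₀ = 76,500 kg, m_f = 76,500 − 56,700 = 19,800 kg; Δv = 372×9.80665×ln(3.864) = 3648.1×1.3516 ≈ 4931 m/s.
Stage 3: m₀ = 13,240 kg, m_f = 13,240 − 10,300 = 2,940 kg; Δv = 330×9.80665×ln(4.503) = 3236.2×1.5048 ≈ 4870 m/s.
Total Δv = 4100 + 4931 + 4870 = 13901 m/s.

Δv ≈ 13900 m/s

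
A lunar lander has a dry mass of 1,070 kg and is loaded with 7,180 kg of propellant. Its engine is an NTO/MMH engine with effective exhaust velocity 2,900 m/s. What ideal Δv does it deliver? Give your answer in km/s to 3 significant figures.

Δv ≈ 5.92 km/s

m₀ = m_dry + m_prop = 1,070 + 7,180 = 8,250 kg.
By the Tsiolkovsky rocket equation, Δv = v_e · ln(m₀/m_f) = 2900.0 × ln(7.71) = 2900.0 × 2.0426 ≈ 5923.4 m/s.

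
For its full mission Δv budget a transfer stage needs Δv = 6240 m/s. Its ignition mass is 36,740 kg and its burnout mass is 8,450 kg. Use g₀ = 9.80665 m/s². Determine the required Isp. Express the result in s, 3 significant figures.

ln(m₀/m_f) = ln(36740/8450) = ln(4.348) = 1.4697.
From the ideal rocket equation, v_e = Δv / ln(m₀/m_f) = 6240 / 1.4697 = 4245.8 m/s.
Isp = v_e / g₀ = 4245.8 / 9.80665 = 432.9 s.

Isp ≈ 433 s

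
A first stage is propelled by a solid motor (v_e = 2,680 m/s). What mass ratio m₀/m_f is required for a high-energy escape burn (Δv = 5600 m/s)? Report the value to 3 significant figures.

mass ratio ≈ 8.08

Using Δv = v_e ln(m₀/m_f): m₀/m_f = exp(Δv / v_e) = exp(5600 / 2680.0) = exp(2.0896) = 8.0813.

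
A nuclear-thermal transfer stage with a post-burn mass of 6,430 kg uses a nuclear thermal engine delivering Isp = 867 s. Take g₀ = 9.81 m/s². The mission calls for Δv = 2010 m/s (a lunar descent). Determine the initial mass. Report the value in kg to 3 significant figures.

initial mass ≈ 8140 kg

v_e = Isp · g₀ = 867 × 9.81 = 8505.3 m/s.
m₀/m_f = exp(Δv / v_e) = exp(2010 / 8505.3) = exp(0.2363) = 1.2666.
m₀ = m_f × 1.2666 = 6,430 × 1.2666 = 8,144.24 kg.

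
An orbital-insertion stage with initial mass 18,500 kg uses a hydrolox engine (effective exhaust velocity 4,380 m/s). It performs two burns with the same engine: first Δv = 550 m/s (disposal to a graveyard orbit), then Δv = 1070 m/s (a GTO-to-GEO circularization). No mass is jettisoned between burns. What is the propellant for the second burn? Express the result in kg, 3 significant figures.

propellant for the second burn ≈ 3540 kg

After the first burn: m = 18500 × exp(−550/4380.0) = 18500 × 0.88199 = 16,316.8 kg.
After the second burn: m = 16,316.8 × exp(−1070/4380.0) = 16,316.8 × 0.78326 = 12,780.3 kg.
Second-burn propellant = 16,316.8 − 12,780.3 = 3,536.5 kg.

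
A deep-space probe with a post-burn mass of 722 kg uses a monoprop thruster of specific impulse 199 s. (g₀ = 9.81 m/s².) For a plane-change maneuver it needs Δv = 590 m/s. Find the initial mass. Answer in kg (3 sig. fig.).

v_e = Isp · g₀ = 199 × 9.81 = 1952.2 m/s.
Using Δv = v_e ln(m₀/m_f): m₀/m_f = exp(Δv / v_e) = exp(590 / 1952.2) = exp(0.3022) = 1.3529.
m₀ = m_f × 1.3529 = 722 × 1.3529 = 976.794 kg.

initial mass ≈ 977 kg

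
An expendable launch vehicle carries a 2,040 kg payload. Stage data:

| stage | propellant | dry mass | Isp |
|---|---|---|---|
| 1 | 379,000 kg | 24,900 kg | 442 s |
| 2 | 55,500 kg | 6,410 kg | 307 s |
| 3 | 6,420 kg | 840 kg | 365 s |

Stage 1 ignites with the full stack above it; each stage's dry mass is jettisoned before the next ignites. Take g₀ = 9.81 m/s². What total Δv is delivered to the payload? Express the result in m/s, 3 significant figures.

Ignition mass of stage 1 = 379,000+24,900 + 55,500+6,410 + 6,420+840 + 2,040 = 475,110 kg.
Stage 1: m₀ = 475,110 kg, m_f = 475,110 − 379,000 = 96,110 kg; Δv = 442×9.81×ln(4.943) = 4336.0×1.5981 ≈ 6929 m/s.
Stage 2: m₀ = 71,210 kg, m_f = 71,210 − 55,500 = 15,710 kg; Δv = 307×9.81×ln(4.533) = 3011.7×1.5113 ≈ 4552 m/s.
Stage 3: m₀ = 9,300 kg, m_f = 9,300 − 6,420 = 2,880 kg; Δv = 365×9.81×ln(3.229) = 3580.7×1.1722 ≈ 4197 m/s.
Total Δv = 6929 + 4552 + 4197 = 15678 m/s.

Δv ≈ 15700 m/s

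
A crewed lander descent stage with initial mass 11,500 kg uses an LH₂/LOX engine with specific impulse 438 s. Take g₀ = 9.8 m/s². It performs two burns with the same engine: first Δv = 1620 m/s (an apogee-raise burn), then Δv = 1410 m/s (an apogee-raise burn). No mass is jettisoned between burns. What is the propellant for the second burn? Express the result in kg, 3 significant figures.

v_e = Isp · g₀ = 438 × 9.8 = 4292.4 m/s.
After the first burn: m = 11500 × exp(−1620/4292.4) = 11500 × 0.68563 = 7,884.75 kg.
After the second burn: m = 7,884.75 × exp(−1410/4292.4) = 7,884.75 × 0.72001 = 5,677.1 kg.
Second-burn propellant = 7,884.75 − 5,677.1 = 2,207.65 kg.

propellant for the second burn ≈ 2210 kg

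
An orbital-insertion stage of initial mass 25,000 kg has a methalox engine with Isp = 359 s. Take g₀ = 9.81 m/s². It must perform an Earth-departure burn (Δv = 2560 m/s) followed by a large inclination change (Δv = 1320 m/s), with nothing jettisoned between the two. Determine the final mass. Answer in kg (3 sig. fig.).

final mass ≈ 8310 kg

v_e = Isp · g₀ = 359 × 9.81 = 3521.8 m/s.
After the first burn: m = 25000 × exp(−2560/3521.8) = 25000 × 0.48340 = 12,085 kg.
After the second burn: m = 12,085 × exp(−1320/3521.8) = 12,085 × 0.68742 = 8,307.47 kg.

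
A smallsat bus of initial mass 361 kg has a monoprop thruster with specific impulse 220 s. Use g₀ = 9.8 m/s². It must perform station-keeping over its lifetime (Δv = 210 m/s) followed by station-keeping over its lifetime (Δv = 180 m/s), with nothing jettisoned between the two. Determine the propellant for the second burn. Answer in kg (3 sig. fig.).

propellant for the second burn ≈ 26.2 kg

v_e = Isp · g₀ = 220 × 9.8 = 2156.0 m/s.
After the first burn: m = 361 × exp(−210/2156.0) = 361 × 0.90719 = 327.496 kg.
After the second burn: m = 327.496 × exp(−180/2156.0) = 327.496 × 0.91990 = 301.264 kg.
Second-burn propellant = 327.496 − 301.264 = 26.232 kg.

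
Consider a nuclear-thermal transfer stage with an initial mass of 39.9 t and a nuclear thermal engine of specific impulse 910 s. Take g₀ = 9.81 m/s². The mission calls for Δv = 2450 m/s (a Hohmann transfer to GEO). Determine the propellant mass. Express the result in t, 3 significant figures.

v_e = Isp · g₀ = 910 × 9.81 = 8927.1 m/s.
Rocket equation: m₀/m_f = exp(Δv / v_e) = exp(2450 / 8927.1) = exp(0.2744) = 1.3158.
m_f = 39.9 / 1.3158 = 30.3238 t, so propellant = m₀ − m_f = 39.9 − 30.3238 = 9.5762 t.

propellant mass ≈ 9.58 t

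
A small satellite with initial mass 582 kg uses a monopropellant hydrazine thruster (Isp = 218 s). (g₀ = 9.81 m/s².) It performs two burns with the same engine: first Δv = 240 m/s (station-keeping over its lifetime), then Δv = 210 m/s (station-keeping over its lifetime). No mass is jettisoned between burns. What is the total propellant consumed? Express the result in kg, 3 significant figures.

total propellant consumed ≈ 110 kg

v_e = Isp · g₀ = 218 × 9.81 = 2138.6 m/s.
After the first burn: m = 582 × exp(−240/2138.6) = 582 × 0.89384 = 520.215 kg.
After the second burn: m = 520.215 × exp(−210/2138.6) = 520.215 × 0.90647 = 471.559 kg.
Total propellant = m₀ − m_final = 582 − 471.559 = 110.441 kg.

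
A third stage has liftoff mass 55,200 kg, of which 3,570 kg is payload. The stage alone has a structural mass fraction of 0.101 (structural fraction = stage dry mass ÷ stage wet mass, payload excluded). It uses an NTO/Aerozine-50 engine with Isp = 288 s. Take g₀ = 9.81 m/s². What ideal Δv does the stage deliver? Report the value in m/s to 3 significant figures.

Stage wet mass = m₀ − payload = 55,200 − 3,570 = 51,630 kg.
Stage dry mass = ε × stage wet mass = 0.101 × 51,630 = 5,214.63 kg.
Burnout mass m_f = stage dry + payload = 5,214.63 + 3,570 = 8,784.63 kg.
v_e = Isp · g₀ = 288 × 9.81 = 2825.3 m/s.
By the Tsiolkovsky rocket equation, Δv = v_e · ln(55,200/8,784.63) = 2825.3 × ln(6.284) = 2825.3 × 1.8380 ≈ 5193 m/s.

Δv ≈ 5190 m/s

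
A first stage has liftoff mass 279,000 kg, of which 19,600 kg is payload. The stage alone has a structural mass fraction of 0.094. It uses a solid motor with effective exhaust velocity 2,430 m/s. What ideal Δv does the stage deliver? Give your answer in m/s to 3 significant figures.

Δv ≈ 4490 m/s

Stage wet mass = m₀ − payload = 279,000 − 19,600 = 259,400 kg.
Stage dry mass = ε × stage wet mass = 0.094 × 259,400 = 24,383.6 kg.
Burnout mass m_f = stage dry + payload = 24,383.6 + 19,600 = 43,983.6 kg.
Δv = v_e · ln(279,000/43,983.6) = 2430.0 × ln(6.343) = 2430.0 × 1.8474 ≈ 4489 m/s.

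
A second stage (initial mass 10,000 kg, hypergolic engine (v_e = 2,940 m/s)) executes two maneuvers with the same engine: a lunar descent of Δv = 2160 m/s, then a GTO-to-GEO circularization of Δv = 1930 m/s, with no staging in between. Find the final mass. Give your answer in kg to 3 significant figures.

final mass ≈ 2490 kg

After the first burn: m = 10000 × exp(−2160/2940.0) = 10000 × 0.47965 = 4,796.5 kg.
After the second burn: m = 4,796.5 × exp(−1930/2940.0) = 4,796.5 × 0.51868 = 2,487.85 kg.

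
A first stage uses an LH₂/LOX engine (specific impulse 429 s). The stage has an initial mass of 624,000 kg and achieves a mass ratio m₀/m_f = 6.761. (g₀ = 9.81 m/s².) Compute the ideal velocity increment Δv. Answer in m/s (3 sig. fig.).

v_e = Isp · g₀ = 429 × 9.81 = 4208.5 m/s.
Δv = v_e · ln(6.761) = 4208.5 × 1.9112 ≈ 8043.1 m/s.

Δv ≈ 8040 m/s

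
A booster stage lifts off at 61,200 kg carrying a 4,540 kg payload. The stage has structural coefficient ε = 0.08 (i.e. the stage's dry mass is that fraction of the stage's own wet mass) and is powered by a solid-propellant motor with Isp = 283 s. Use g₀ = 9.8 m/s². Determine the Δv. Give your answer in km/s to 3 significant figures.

Stage wet mass = m₀ − payload = 61,200 − 4,540 = 56,660 kg.
Stage dry mass = ε × stage wet mass = 0.08 × 56,660 = 4,532.8 kg.
Burnout mass m_f = stage dry + payload = 4,532.8 + 4,540 = 9,072.8 kg.
v_e = Isp · g₀ = 283 × 9.8 = 2773.4 m/s.
Δv = v_e · ln(61,200/9,072.8) = 2773.4 × ln(6.745) = 2773.4 × 1.9089 ≈ 5294 m/s.

Δv ≈ 5.29 km/s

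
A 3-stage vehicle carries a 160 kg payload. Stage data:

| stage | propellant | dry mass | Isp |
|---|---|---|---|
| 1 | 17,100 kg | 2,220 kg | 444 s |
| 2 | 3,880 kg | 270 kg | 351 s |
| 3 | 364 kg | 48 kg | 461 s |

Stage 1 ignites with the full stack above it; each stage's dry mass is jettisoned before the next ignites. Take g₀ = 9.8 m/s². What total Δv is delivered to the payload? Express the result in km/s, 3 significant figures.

Δv ≈ 15.9 km/s

Ignition mass of stage 1 = 17,100+2,220 + 3,880+270 + 364+48 + 160 = 24,042 kg.
Stage 1: m₀ = 24,042 kg, m_f = 24,042 − 17,100 = 6,942 kg; Δv = 444×9.8×ln(3.463) = 4351.2×1.2422 ≈ 5405 m/s.
Stage 2: m₀ = 4,722 kg, m_f = 4,722 − 3,880 = 842 kg; Δv = 351×9.8×ln(5.608) = 3439.8×1.7242 ≈ 5931 m/s.
Stage 3: m₀ = 572 kg, m_f = 572 − 364 = 208 kg; Δv = 461×9.8×ln(2.75) = 4517.8×1.0116 ≈ 4570 m/s.
Total Δv = 5405 + 5931 + 4570 = 15906 m/s.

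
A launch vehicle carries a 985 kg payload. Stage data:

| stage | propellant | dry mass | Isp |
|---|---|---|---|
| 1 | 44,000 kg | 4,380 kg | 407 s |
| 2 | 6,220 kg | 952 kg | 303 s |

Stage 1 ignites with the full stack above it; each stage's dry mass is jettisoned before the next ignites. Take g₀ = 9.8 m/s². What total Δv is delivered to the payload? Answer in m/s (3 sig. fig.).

Ignition mass of stage 1 = 44,000+4,380 + 6,220+952 + 985 = 56,537 kg.
Stage 1: m₀ = 56,537 kg, m_f = 56,537 − 44,000 = 12,537 kg; Δv = 407×9.8×ln(4.51) = 3988.6×1.5062 ≈ 6008 m/s.
Stage 2: m₀ = 8,157 kg, m_f = 8,157 − 6,220 = 1,937 kg; Δv = 303×9.8×ln(4.211) = 2969.4×1.4377 ≈ 4269 m/s.
Total Δv = 6008 + 4269 = 10277 m/s.

Δv ≈ 10300 m/s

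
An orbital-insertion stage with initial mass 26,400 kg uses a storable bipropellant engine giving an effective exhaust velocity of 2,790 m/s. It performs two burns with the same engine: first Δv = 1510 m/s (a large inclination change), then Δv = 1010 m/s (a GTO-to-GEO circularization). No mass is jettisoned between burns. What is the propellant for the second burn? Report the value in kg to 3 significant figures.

propellant for the second burn ≈ 4670 kg

After the first burn: m = 26400 × exp(−1510/2790.0) = 26400 × 0.58204 = 15,365.9 kg.
After the second burn: m = 15,365.9 × exp(−1010/2790.0) = 15,365.9 × 0.69628 = 10,699 kg.
Second-burn propellant = 15,365.9 − 10,699 = 4,666.9 kg.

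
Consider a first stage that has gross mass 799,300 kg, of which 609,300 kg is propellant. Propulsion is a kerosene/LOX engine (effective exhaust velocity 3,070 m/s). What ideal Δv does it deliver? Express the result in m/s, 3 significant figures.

Δv ≈ 4410 m/s

m_f = m₀ − m_prop = 799,300 − 609,300 = 190,000 kg.
Δv = v_e · ln(m₀/m_f) = 3070.0 × ln(4.207) = 3070.0 × 1.4367 ≈ 4410.7 m/s.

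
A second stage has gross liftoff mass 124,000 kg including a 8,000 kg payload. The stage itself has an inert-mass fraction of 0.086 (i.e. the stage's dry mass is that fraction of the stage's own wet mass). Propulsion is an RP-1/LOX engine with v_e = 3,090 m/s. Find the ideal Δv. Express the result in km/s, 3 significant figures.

Δv ≈ 5.97 km/s

Stage wet mass = m₀ − payload = 124,000 − 8,000 = 116,000 kg.
Stage dry mass = ε × stage wet mass = 0.086 × 116,000 = 9,976 kg.
Burnout mass m_f = stage dry + payload = 9,976 + 8,000 = 17,976 kg.
By the Tsiolkovsky rocket equation, Δv = v_e · ln(124,000/17,976) = 3090.0 × ln(6.898) = 3090.0 × 1.9312 ≈ 5968 m/s.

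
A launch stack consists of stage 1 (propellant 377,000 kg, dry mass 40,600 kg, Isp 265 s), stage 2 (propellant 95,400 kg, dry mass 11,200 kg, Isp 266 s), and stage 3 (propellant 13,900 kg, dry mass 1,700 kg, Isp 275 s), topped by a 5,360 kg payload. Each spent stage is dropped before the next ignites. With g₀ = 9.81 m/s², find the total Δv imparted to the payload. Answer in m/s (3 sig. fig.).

Δv ≈ 9590 m/s

Ignition mass of stage 1 = 377,000+40,600 + 95,400+11,200 + 13,900+1,700 + 5,360 = 545,160 kg.
Stage 1: m₀ = 545,160 kg, m_f = 545,160 − 377,000 = 168,160 kg; Δv = 265×9.81×ln(3.242) = 2599.7×1.1762 ≈ 3058 m/s.
Stage 2: m₀ = 127,560 kg, m_f = 127,560 − 95,400 = 32,160 kg; Δv = 266×9.81×ln(3.966) = 2609.5×1.3779 ≈ 3595 m/s.
Stage 3: m₀ = 20,960 kg, m_f = 20,960 − 13,900 = 7,060 kg; Δv = 275×9.81×ln(2.969) = 2697.8×1.0882 ≈ 2936 m/s.
Total Δv = 3058 + 3595 + 2936 = 9589 m/s.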